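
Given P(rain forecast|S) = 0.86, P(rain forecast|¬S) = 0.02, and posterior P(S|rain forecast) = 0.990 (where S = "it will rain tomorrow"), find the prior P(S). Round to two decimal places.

P(S) = 0.70

In odds form, posterior odds = prior odds × likelihood ratio, so prior odds = posterior odds ÷ LR.
Posterior odds = 0.990/(1−0.990) = 99.0000. LR = 0.86/0.02 = 43.0000.
Prior odds = 99.0000/43.0000 = 2.3023, so P(S) = 2.3023/(1+2.3023) ≈ 0.70.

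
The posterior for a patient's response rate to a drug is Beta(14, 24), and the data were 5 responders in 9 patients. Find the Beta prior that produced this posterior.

A Beta(a, b) prior with s successes and f failures in binomial data gives a Beta(a+s, b+f) posterior.
Subtract the data counts: 14−5=9, 24−4=20.

Beta(9, 20)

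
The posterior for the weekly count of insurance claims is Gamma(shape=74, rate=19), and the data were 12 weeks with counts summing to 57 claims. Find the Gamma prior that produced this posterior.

Gamma(shape=17, rate=7)

Gamma–Poisson conjugacy: posterior shape = α + Σxᵢ, posterior rate = β + n.
So α = 74 − 57 = 17 and β = 19 − 12 = 7.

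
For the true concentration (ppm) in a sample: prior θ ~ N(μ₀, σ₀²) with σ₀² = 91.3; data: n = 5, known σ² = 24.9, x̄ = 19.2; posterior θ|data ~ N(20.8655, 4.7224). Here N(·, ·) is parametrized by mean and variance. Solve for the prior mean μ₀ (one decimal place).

μ₀ = 51.4

With known observation variance, the Normal–Normal posterior has precision τ_n = τ₀ + n/σ² and mean μ_n = (τ₀μ₀ + (n/σ²)x̄)/τ_n.
Here τ₀ = 1/91.3 = 0.010953 and τ_data = 5/24.9 = 0.200803, so τ_n = 0.211756.
Rearranging for μ₀: μ₀ = (μ_n·τ_n − τ_data·x̄)/τ₀ = (20.8655·0.211756 − 0.200803·19.2) / 0.010953 = 0.562977/0.010953 ≈ 51.4.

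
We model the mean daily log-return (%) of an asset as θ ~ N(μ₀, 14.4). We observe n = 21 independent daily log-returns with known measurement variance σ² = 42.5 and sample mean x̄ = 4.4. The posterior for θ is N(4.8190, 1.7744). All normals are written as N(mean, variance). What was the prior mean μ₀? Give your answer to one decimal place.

μ₀ = 7.8

The posterior mean is a precision-weighted average: μ_n = (τ₀μ₀ + τ_data·x̄)/(τ₀+τ_data), with τ₀=1/σ₀² and τ_data=n/σ².
Here τ₀ = 1/14.4 = 0.069444 and τ_data = 21/42.5 = 0.494118, so τ_n = 0.563562.
Rearranging for μ₀: μ₀ = (μ_n·τ_n − τ_data·x̄)/τ₀ = (4.8190·0.563562 − 0.494118·4.4) / 0.069444 = 0.541686/0.069444 ≈ 7.8.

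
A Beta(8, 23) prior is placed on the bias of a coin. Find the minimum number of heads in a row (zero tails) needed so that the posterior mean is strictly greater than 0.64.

k = 33

After k heads and 0 tails the posterior is Beta(8+k, 23), with mean (8+k)/(8+23+k).
Set (8+k)/(31+k) > 0.64 and solve: k > (0.64·31 − 8)/(1 − 0.64) = 32.889.
The smallest integer exceeding 32.889 is 33, and checking k=33: (41)/(64) = 0.6406 > 0.64.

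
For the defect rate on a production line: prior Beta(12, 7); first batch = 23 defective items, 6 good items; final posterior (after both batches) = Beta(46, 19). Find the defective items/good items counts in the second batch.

Sequential conjugate updates are equivalent to a single update on the pooled data, so total successes = posterior α − prior α and total failures = posterior β − prior β.
Total across both batches: 46−12=34 defective items, 19−7=12 good items.
Subtract the first batch: 34−23=11 defective items and 12−6=6 good items.

11 defective items and 6 good items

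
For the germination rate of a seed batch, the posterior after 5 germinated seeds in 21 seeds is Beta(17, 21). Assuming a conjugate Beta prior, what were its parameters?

A Beta(α, β) prior with s successes and f failures in binomial data gives a Beta(α+s, β+f) posterior.
So α = 17 − 5 = 12 and β = 21 − 16 = 5.

Beta(12, 5)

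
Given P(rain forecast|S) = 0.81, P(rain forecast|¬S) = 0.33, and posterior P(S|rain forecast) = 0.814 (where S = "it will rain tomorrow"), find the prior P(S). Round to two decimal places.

P(S) = 0.64

Bayes' rule in odds form gives O(S|E) = O(S)·[P(E|S)/P(E|¬S)], hence O(S) = O(S|E)/LR.
Posterior odds = 0.814/(1−0.814) = 4.3763. LR = 0.81/0.33 = 2.4545.
Prior odds = 4.3763/2.4545 = 1.7830, so P(S) = 1.7830/(1+1.7830) ≈ 0.64.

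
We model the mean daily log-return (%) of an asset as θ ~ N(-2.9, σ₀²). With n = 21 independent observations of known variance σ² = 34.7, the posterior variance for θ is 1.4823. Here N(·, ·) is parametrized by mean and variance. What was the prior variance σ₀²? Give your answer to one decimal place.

Posterior precision equals prior precision plus data precision: 1/σ_n² = 1/σ₀² + n/σ².
So 1/σ₀² = 1/1.4823 − 21/34.7 = 0.674627 − 0.605187 = 0.069440.
Hence σ₀² = 1/0.069440 ≈ 14.4.

σ₀² = 14.4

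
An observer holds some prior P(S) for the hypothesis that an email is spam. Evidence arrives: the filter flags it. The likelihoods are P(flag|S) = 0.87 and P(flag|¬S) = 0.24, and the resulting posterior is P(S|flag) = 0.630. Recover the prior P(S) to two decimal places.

Bayes' rule in odds form gives O(S|E) = O(S)·[P(E|S)/P(E|¬S)], hence O(S) = O(S|E)/LR.
Posterior odds = 0.630/(1−0.630) = 1.7027. LR = 0.87/0.24 = 3.6250.
Prior odds = 1.7027/3.6250 = 0.4697, so P(S) = 0.4697/(1+0.4697) ≈ 0.32.

P(S) = 0.32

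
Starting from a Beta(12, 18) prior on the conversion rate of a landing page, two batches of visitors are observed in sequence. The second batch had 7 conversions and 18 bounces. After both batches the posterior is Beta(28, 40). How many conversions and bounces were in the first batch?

Because Beta–binomial updating is additive in the counts, the combined data contributed (α_post−α_prior, β_post−β_prior) successes and failures.
Total across both batches: 28−12=16 conversions, 40−18=22 bounces.
Subtract the second batch: 16−7=9 conversions and 22−18=4 bounces.

9 conversions and 4 bounces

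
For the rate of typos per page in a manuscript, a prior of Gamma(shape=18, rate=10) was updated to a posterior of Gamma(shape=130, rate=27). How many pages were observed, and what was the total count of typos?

n = 17 pages with total 112 typos

A Gamma(α, β) prior (rate parametrization) on a Poisson rate with n observations summing to S gives posterior Gamma(α+S, β+n).
Matching: Σxᵢ = 130 − 18 = 112 and n = 27 − 10 = 17.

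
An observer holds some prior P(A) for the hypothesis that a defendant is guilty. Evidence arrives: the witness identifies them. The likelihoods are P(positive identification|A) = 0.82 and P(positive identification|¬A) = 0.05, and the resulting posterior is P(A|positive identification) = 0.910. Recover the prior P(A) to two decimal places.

In odds form, posterior odds = prior odds × likelihood ratio, so prior odds = posterior odds ÷ LR.
Posterior odds = 0.910/(1−0.910) = 10.1111. LR = 0.82/0.05 = 16.4000.
Prior odds = 10.1111/16.4000 = 0.6165, so P(A) = 0.6165/(1+0.6165) ≈ 0.38.

P(A) = 0.38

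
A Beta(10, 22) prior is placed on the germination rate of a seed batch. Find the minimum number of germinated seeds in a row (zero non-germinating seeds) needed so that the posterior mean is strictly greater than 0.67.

After k germinated seeds and 0 non-germinating seeds the posterior is Beta(10+k, 22), with mean (10+k)/(10+22+k).
Set (10+k)/(32+k) > 0.67 and solve: k > (0.67·32 − 10)/(1 − 0.67) = 34.667.
The smallest integer exceeding 34.667 is 35.

k = 35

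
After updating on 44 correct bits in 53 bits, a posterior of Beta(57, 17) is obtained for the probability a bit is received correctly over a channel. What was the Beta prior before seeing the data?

Under Beta–binomial conjugacy the posterior parameters are (α+s, β+f).
So α = 57 − 44 = 13 and β = 17 − 9 = 8.

Beta(13, 8)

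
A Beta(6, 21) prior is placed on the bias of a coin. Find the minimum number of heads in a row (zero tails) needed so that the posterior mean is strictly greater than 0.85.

After k heads and 0 tails the posterior is Beta(6+k, 21), with mean (6+k)/(6+21+k).
Set (6+k)/(27+k) > 0.85 and solve: k > (0.85·27 − 6)/(1 − 0.85) = 113.000.
The smallest integer exceeding 113.000 is 114, and checking k=114: (120)/(141) = 0.8511 > 0.85.

k = 114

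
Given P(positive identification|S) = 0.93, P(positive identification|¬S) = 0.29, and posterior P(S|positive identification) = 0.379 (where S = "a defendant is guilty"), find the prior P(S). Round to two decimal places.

In odds form, posterior odds = prior odds × likelihood ratio, so prior odds = posterior odds ÷ LR.
Posterior odds = 0.379/(1−0.379) = 0.6103. LR = 0.93/0.29 = 3.2069.
Prior odds = 0.6103/3.2069 = 0.1903, so P(S) = 0.1903/(1+0.1903) ≈ 0.16.

P(S) = 0.16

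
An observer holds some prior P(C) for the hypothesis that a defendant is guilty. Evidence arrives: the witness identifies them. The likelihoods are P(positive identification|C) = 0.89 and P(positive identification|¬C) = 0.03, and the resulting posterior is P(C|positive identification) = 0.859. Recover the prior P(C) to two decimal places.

P(C) = 0.17

Bayes' rule in odds form gives O(C|E) = O(C)·[P(E|C)/P(E|¬C)], hence O(C) = O(C|E)/LR.
Posterior odds = 0.859/(1−0.859) = 6.0922. LR = 0.89/0.03 = 29.6667.
Prior odds = 6.0922/29.6667 = 0.2054, so P(C) = 0.2054/(1+0.2054) ≈ 0.17.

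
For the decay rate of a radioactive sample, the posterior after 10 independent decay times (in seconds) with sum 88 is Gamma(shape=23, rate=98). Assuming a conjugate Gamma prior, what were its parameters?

For an exponential likelihood with a Gamma(α, β) prior on the rate, n observations with total T give posterior Gamma(α+n, β+T).
So α = 23 − 10 = 13 and β = 98 − 88 = 10.

Gamma(shape=13, rate=10)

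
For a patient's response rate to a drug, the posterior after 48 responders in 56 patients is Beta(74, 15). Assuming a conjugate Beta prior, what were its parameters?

Beta(26, 7)

Beta is conjugate to the binomial likelihood: posterior = Beta(a+s, b+f).
Subtract the data counts: 74−48=26, 15−8=7.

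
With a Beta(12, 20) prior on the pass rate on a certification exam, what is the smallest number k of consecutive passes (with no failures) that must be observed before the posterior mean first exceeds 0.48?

After k passes and 0 failures the posterior is Beta(12+k, 20), with mean (12+k)/(12+20+k).
Set (12+k)/(32+k) > 0.48 and solve: k > (0.48·32 − 12)/(1 − 0.48) = 6.462.
The smallest integer exceeding 6.462 is 7, and checking k=7: (19)/(39) = 0.4872 > 0.48.

k = 7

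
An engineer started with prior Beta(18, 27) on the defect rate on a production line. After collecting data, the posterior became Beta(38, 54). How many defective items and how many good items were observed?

A Beta(α, β) prior with s successes and f failures in binomial data gives a Beta(α+s, β+f) posterior.
Match parameters: s=38−18=20, f=54−27=27.

20 defective items and 27 good items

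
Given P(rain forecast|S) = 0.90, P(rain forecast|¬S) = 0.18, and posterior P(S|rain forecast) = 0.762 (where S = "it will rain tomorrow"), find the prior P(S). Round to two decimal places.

Bayes' rule in odds form gives O(S|E) = O(S)·[P(E|S)/P(E|¬S)], hence O(S) = O(S|E)/LR.
Posterior odds = 0.762/(1−0.762) = 3.2017. LR = 0.90/0.18 = 5.0000.
Prior odds = 3.2017/5.0000 = 0.6403, so P(S) = 0.6403/(1+0.6403) ≈ 0.39.

P(S) = 0.39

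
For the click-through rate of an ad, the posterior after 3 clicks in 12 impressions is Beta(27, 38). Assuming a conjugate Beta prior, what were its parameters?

A Beta(a, b) prior with s successes and f failures in binomial data gives a Beta(a+s, b+f) posterior.
So a = 27 − 3 = 24 and b = 38 − 9 = 29.

Beta(24, 29)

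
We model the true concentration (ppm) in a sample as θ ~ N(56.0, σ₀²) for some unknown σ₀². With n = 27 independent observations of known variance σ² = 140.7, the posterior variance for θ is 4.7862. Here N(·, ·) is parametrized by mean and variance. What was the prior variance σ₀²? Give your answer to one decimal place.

Posterior precision equals prior precision plus data precision: 1/σ_n² = 1/σ₀² + n/σ².
So 1/σ₀² = 1/4.7862 − 27/140.7 = 0.208934 − 0.191898 = 0.017036.
Hence σ₀² = 1/0.017036 ≈ 58.7.

σ₀² = 58.7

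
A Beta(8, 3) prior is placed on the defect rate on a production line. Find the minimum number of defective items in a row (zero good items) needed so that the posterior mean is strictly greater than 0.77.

After k defective items and 0 good items the posterior is Beta(8+k, 3), with mean (8+k)/(8+3+k).
Set (8+k)/(11+k) > 0.77 and solve: k > (0.77·11 − 8)/(1 − 0.77) = 2.043.
The smallest integer exceeding 2.043 is 3.

k = 3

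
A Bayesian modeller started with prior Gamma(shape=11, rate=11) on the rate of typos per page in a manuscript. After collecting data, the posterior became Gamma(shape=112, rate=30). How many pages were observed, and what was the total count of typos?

A Gamma(α, β) prior (rate parametrization) on a Poisson rate with n observations summing to S gives posterior Gamma(α+S, β+n).
Matching: Σxᵢ = 112 − 11 = 101 and n = 30 − 11 = 19.

n = 19 pages with total 101 typos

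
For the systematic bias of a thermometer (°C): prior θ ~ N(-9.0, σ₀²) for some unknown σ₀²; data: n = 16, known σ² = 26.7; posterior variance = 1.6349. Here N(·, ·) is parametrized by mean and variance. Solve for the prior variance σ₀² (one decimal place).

σ₀² = 80.6

Posterior precision equals prior precision plus data precision: 1/σ_n² = 1/σ₀² + n/σ².
So 1/σ₀² = 1/1.6349 − 16/26.7 = 0.611658 − 0.599251 = 0.012407.
Hence σ₀² = 1/0.012407 ≈ 80.6.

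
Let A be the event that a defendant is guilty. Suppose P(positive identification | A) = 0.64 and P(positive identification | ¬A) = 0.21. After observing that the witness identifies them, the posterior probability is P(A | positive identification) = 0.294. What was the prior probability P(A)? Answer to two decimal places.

In odds form, posterior odds = prior odds × likelihood ratio, so prior odds = posterior odds ÷ LR.
Posterior odds = 0.294/(1−0.294) = 0.4164. LR = 0.64/0.21 = 3.0476.
Prior odds = 0.4164/3.0476 = 0.1366, so P(A) = 0.1366/(1+0.1366) ≈ 0.12.

P(A) = 0.12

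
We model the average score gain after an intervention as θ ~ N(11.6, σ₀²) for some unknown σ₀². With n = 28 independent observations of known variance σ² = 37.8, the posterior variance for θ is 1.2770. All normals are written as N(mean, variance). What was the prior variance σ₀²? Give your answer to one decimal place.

Posterior precision equals prior precision plus data precision: 1/σ_n² = 1/σ₀² + n/σ².
So 1/σ₀² = 1/1.2770 − 28/37.8 = 0.783085 − 0.740741 = 0.042344.
Hence σ₀² = 1/0.042344 ≈ 23.6.

σ₀² = 23.6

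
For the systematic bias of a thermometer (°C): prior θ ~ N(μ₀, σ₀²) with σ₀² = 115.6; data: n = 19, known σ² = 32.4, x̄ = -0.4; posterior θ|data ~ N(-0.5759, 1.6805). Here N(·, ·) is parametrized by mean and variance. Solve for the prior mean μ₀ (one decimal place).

μ₀ = -12.5

With known observation variance, the Normal–Normal posterior has precision τ_n = τ₀ + n/σ² and mean μ_n = (τ₀μ₀ + (n/σ²)x̄)/τ_n.
Here τ₀ = 1/115.6 = 0.008651 and τ_data = 19/32.4 = 0.586420, so τ_n = 0.595071.
Rearranging for μ₀: μ₀ = (μ_n·τ_n − τ_data·x̄)/τ₀ = (-0.5759·0.595071 − 0.586420·-0.4) / 0.008651 = -0.108133/0.008651 ≈ -12.5.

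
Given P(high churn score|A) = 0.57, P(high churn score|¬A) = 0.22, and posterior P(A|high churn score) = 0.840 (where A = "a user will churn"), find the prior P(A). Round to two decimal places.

P(A) = 0.67

In odds form, posterior odds = prior odds × likelihood ratio, so prior odds = posterior odds ÷ LR.
Posterior odds = 0.840/(1−0.840) = 5.2500. LR = 0.57/0.22 = 2.5909.
Prior odds = 5.2500/2.5909 = 2.0263, so P(A) = 2.0263/(1+2.0263) ≈ 0.67.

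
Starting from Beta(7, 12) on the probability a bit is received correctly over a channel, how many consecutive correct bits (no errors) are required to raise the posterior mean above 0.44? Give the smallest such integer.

k = 3

After k correct bits and 0 errors the posterior is Beta(7+k, 12), with mean (7+k)/(7+12+k).
Set (7+k)/(19+k) > 0.44 and solve: k > (0.44·19 − 7)/(1 − 0.44) = 2.429.
The smallest integer exceeding 2.429 is 3.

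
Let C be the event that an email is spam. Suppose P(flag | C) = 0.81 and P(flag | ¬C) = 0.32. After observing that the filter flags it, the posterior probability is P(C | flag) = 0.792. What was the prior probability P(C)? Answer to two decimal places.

Bayes' rule in odds form gives O(C|E) = O(C)·[P(E|C)/P(E|¬C)], hence O(C) = O(C|E)/LR.
Posterior odds = 0.792/(1−0.792) = 3.8077. LR = 0.81/0.32 = 2.5312.
Prior odds = 3.8077/2.5312 = 1.5043, so P(C) = 1.5043/(1+1.5043) ≈ 0.60.

P(C) = 0.60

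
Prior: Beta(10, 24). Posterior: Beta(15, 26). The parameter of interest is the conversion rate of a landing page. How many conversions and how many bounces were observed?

5 conversions and 2 bounces

A Beta(α, β) prior with s successes and f failures in binomial data gives a Beta(α+s, β+f) posterior.
So s = 15 − 10 = 5 and f = 26 − 24 = 2.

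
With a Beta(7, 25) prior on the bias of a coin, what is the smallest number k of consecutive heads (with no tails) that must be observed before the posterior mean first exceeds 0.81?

After k heads and 0 tails the posterior is Beta(7+k, 25), with mean (7+k)/(7+25+k).
Set (7+k)/(32+k) > 0.81 and solve: k > (0.81·32 − 7)/(1 − 0.81) = 99.579.
The smallest integer exceeding 99.579 is 100.

k = 100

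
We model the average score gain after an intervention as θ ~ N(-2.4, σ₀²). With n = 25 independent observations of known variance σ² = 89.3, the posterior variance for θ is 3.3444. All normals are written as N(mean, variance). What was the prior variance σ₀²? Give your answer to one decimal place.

Posterior precision equals prior precision plus data precision: 1/σ_n² = 1/σ₀² + n/σ².
So 1/σ₀² = 1/3.3444 − 25/89.3 = 0.299007 − 0.279955 = 0.019052.
Hence σ₀² = 1/0.019052 ≈ 52.5.

σ₀² = 52.5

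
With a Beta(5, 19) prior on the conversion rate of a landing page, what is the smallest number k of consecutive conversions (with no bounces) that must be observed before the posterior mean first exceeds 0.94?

After k conversions and 0 bounces the posterior is Beta(5+k, 19), with mean (5+k)/(5+19+k).
Set (5+k)/(24+k) > 0.94 and solve: k > (0.94·24 − 5)/(1 − 0.94) = 292.667.
The smallest integer exceeding 292.667 is 293, and checking k=293: (298)/(317) = 0.9401 > 0.94.

k = 293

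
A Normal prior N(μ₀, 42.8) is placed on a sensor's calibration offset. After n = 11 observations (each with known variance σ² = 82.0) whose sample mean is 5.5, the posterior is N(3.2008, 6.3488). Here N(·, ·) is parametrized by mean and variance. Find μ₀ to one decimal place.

μ₀ = -10.0

The posterior mean is a precision-weighted average: μ_n = (τ₀μ₀ + τ_data·x̄)/(τ₀+τ_data), with τ₀=1/σ₀² and τ_data=n/σ².
Here τ₀ = 1/42.8 = 0.023364 and τ_data = 11/82.0 = 0.134146, so τ_n = 0.157510.
Rearranging for μ₀: μ₀ = (μ_n·τ_n − τ_data·x̄)/τ₀ = (3.2008·0.157510 − 0.134146·5.5) / 0.023364 = -0.233645/0.023364 ≈ -10.0.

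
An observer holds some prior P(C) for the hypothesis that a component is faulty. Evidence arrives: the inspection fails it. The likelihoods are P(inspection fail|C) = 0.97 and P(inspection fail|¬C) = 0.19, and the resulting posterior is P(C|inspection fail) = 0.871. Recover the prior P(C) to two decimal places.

Bayes' rule in odds form gives O(C|E) = O(C)·[P(E|C)/P(E|¬C)], hence O(C) = O(C|E)/LR.
Posterior odds = 0.871/(1−0.871) = 6.7519. LR = 0.97/0.19 = 5.1053.
Prior odds = 6.7519/5.1053 = 1.3225, so P(C) = 1.3225/(1+1.3225) ≈ 0.57.

P(C) = 0.57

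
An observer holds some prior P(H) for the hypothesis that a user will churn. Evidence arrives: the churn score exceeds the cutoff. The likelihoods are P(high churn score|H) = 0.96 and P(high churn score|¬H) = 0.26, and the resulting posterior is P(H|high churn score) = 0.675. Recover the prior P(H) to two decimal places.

P(H) = 0.36

In odds form, posterior odds = prior odds × likelihood ratio, so prior odds = posterior odds ÷ LR.
Posterior odds = 0.675/(1−0.675) = 2.0769. LR = 0.96/0.26 = 3.6923.
Prior odds = 2.0769/3.6923 = 0.5625, so P(H) = 0.5625/(1+0.5625) ≈ 0.36.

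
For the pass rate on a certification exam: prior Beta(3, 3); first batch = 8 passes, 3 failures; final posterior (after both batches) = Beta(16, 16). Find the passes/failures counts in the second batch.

5 passes and 10 failures

Sequential conjugate updates are equivalent to a single update on the pooled data, so total successes = posterior α − prior α and total failures = posterior β − prior β.
Total across both batches: 16−3=13 passes, 16−3=13 failures.
Subtract the first batch: 13−8=5 passes and 13−3=10 failures.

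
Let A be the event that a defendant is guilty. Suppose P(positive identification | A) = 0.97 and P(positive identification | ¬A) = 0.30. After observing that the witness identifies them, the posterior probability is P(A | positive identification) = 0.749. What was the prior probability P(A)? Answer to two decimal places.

P(A) = 0.48

In odds form, posterior odds = prior odds × likelihood ratio, so prior odds = posterior odds ÷ LR.
Posterior odds = 0.749/(1−0.749) = 2.9841. LR = 0.97/0.30 = 3.2333.
Prior odds = 2.9841/3.2333 = 0.9229, so P(A) = 0.9229/(1+0.9229) ≈ 0.48.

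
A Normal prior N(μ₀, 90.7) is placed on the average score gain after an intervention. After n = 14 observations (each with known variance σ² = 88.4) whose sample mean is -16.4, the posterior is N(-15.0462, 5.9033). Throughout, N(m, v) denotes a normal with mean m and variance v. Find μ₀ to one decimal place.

With known observation variance, the Normal–Normal posterior has precision τ_n = τ₀ + n/σ² and mean μ_n = (τ₀μ₀ + (n/σ²)x̄)/τ_n.
Here τ₀ = 1/90.7 = 0.011025 and τ_data = 14/88.4 = 0.158371, so τ_n = 0.169396.
Rearranging for μ₀: μ₀ = (μ_n·τ_n − τ_data·x̄)/τ₀ = (-15.0462·0.169396 − 0.158371·-16.4) / 0.011025 = 0.048518/0.011025 ≈ 4.4.

μ₀ = 4.4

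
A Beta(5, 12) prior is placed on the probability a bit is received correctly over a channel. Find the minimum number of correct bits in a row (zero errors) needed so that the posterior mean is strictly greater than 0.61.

k = 14

After k correct bits and 0 errors the posterior is Beta(5+k, 12), with mean (5+k)/(5+12+k).
Set (5+k)/(17+k) > 0.61 and solve: k > (0.61·17 − 5)/(1 − 0.61) = 13.769.
The smallest integer exceeding 13.769 is 14, and checking k=14: (19)/(31) = 0.6129 > 0.61.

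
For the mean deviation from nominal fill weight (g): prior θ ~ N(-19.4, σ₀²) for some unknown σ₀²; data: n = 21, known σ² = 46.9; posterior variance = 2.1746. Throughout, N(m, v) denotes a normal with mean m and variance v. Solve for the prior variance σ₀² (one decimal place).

σ₀² = 82.7

For the Normal–Normal model with known σ², precisions add: τ_n = τ₀ + n/σ².
So 1/σ₀² = 1/2.1746 − 21/46.9 = 0.459855 − 0.447761 = 0.012094.
Hence σ₀² = 1/0.012094 ≈ 82.7.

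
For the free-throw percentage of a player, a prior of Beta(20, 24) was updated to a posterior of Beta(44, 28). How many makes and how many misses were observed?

Under Beta–binomial conjugacy the posterior parameters are (α+s, β+f).
Match parameters: s=44−20=24, f=28−24=4.

24 makes and 4 misses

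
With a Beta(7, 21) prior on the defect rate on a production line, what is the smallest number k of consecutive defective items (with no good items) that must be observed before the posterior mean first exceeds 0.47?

After k defective items and 0 good items the posterior is Beta(7+k, 21), with mean (7+k)/(7+21+k).
Set (7+k)/(28+k) > 0.47 and solve: k > (0.47·28 − 7)/(1 − 0.47) = 11.623.
The smallest integer exceeding 11.623 is 12, and checking k=12: (19)/(40) = 0.4750 > 0.47.

k = 12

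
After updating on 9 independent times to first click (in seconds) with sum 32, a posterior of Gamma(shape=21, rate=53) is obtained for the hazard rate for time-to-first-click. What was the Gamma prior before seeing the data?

Gamma(shape=12, rate=21)

For an exponential likelihood with a Gamma(α, β) prior on the rate, n observations with total T give posterior Gamma(α+n, β+T).
So α = 21 − 9 = 12 and β = 53 − 32 = 21.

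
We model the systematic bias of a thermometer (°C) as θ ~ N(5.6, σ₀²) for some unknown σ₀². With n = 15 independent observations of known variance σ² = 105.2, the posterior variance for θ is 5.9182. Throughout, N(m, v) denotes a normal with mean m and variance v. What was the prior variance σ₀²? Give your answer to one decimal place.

σ₀² = 37.9

Posterior precision equals prior precision plus data precision: 1/σ_n² = 1/σ₀² + n/σ².
So 1/σ₀² = 1/5.9182 − 15/105.2 = 0.168970 − 0.142586 = 0.026384.
Hence σ₀² = 1/0.026384 ≈ 37.9.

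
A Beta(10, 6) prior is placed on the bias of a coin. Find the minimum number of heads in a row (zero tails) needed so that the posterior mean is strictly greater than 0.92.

After k heads and 0 tails the posterior is Beta(10+k, 6), with mean (10+k)/(10+6+k).
Set (10+k)/(16+k) > 0.92 and solve: k > (0.92·16 − 10)/(1 − 0.92) = 59.000.
The smallest integer exceeding 59.000 is 60, and checking k=60: (70)/(76) = 0.9211 > 0.92.

k = 60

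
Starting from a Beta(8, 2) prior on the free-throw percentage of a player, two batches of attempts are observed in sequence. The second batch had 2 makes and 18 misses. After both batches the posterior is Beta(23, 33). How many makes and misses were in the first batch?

Because Beta–binomial updating is additive in the counts, the combined data contributed (α_post−α_prior, β_post−β_prior) successes and failures.
Total across both batches: 23−8=15 makes, 33−2=31 misses.
Subtract the second batch: 15−2=13 makes and 31−18=13 misses.

13 makes and 13 misses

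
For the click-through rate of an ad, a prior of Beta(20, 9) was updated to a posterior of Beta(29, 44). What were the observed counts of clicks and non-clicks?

9 clicks and 35 non-clicks

Under Beta–binomial conjugacy the posterior parameters are (α+s, β+f).
Match parameters: s=29−20=9, f=44−9=35.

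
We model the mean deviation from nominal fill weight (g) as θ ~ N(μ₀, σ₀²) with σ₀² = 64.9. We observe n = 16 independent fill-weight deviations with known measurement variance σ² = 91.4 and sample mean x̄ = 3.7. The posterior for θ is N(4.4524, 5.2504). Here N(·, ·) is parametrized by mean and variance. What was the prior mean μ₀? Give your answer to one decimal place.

With known observation variance, the Normal–Normal posterior has precision τ_n = τ₀ + n/σ² and mean μ_n = (τ₀μ₀ + (n/σ²)x̄)/τ_n.
Here τ₀ = 1/64.9 = 0.015408 and τ_data = 16/91.4 = 0.175055, so τ_n = 0.190463.
Rearranging for μ₀: μ₀ = (μ_n·τ_n − τ_data·x̄)/τ₀ = (4.4524·0.190463 − 0.175055·3.7) / 0.015408 = 0.200314/0.015408 ≈ 13.0.

μ₀ = 13.0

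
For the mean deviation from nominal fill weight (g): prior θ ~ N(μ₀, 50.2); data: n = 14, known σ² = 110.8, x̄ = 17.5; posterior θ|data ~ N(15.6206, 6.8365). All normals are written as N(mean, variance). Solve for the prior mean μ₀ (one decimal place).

μ₀ = 3.7

With known observation variance, the Normal–Normal posterior has precision τ_n = τ₀ + n/σ² and mean μ_n = (τ₀μ₀ + (n/σ²)x̄)/τ_n.
Here τ₀ = 1/50.2 = 0.019920 and τ_data = 14/110.8 = 0.126354, so τ_n = 0.146274.
Rearranging for μ₀: μ₀ = (μ_n·τ_n − τ_data·x̄)/τ₀ = (15.6206·0.146274 − 0.126354·17.5) / 0.019920 = 0.073693/0.019920 ≈ 3.7.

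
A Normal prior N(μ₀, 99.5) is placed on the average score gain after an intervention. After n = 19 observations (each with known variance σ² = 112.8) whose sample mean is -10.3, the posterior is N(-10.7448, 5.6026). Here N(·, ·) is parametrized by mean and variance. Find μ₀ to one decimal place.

The posterior mean is a precision-weighted average: μ_n = (τ₀μ₀ + τ_data·x̄)/(τ₀+τ_data), with τ₀=1/σ₀² and τ_data=n/σ².
Here τ₀ = 1/99.5 = 0.010050 and τ_data = 19/112.8 = 0.168440, so τ_n = 0.178490.
Rearranging for μ₀: μ₀ = (μ_n·τ_n − τ_data·x̄)/τ₀ = (-10.7448·0.178490 − 0.168440·-10.3) / 0.010050 = -0.182907/0.010050 ≈ -18.2.

μ₀ = -18.2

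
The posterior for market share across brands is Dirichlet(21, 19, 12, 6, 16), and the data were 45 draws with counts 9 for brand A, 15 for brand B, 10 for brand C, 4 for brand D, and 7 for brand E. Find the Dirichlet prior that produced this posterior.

Dirichlet(12, 4, 2, 2, 9)

For a Dirichlet(α) prior with multinomial counts c, the posterior is Dirichlet(α + c) componentwise.
Subtract each count from the matching posterior parameter: 21−9=12, 19−15=4, 12−10=2, 6−4=2, 16−7=9.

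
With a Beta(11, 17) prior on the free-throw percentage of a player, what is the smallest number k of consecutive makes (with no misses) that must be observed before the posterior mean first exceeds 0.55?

k = 10

After k makes and 0 misses the posterior is Beta(11+k, 17), with mean (11+k)/(11+17+k).
Set (11+k)/(28+k) > 0.55 and solve: k > (0.55·28 − 11)/(1 − 0.55) = 9.778.
The smallest integer exceeding 9.778 is 10.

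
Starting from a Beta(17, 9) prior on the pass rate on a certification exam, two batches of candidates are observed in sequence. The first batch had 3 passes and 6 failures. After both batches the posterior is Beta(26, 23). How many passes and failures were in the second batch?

6 passes and 8 failures

Because Beta–binomial updating is additive in the counts, the combined data contributed (α_post−α_prior, β_post−β_prior) successes and failures.
Total across both batches: 26−17=9 passes, 23−9=14 failures.
Subtract the first batch: 9−3=6 passes and 14−6=8 failures.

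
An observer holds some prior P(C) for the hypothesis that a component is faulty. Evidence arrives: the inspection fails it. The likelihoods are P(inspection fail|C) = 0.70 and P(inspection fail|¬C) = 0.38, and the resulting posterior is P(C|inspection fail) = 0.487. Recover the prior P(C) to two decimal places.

In odds form, posterior odds = prior odds × likelihood ratio, so prior odds = posterior odds ÷ LR.
Posterior odds = 0.487/(1−0.487) = 0.9493. LR = 0.70/0.38 = 1.8421.
Prior odds = 0.9493/1.8421 = 0.5153, so P(C) = 0.5153/(1+0.5153) ≈ 0.34.

P(C) = 0.34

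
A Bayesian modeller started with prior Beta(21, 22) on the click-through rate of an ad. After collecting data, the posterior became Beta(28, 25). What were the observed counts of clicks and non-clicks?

A Beta(α, β) prior with s successes and f failures in binomial data gives a Beta(α+s, β+f) posterior.
So s = 28 − 21 = 7 and f = 25 − 22 = 3.

7 clicks and 3 non-clicks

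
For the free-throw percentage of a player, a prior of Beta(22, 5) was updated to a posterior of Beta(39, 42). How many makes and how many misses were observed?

Beta is conjugate to the binomial likelihood: posterior = Beta(α+s, β+f).
So s = 39 − 22 = 17 and f = 42 − 5 = 37.

17 makes and 37 misses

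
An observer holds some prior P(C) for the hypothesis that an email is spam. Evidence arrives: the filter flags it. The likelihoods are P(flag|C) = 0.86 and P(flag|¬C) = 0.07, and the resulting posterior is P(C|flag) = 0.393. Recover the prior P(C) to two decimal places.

Bayes' rule in odds form gives O(C|E) = O(C)·[P(E|C)/P(E|¬C)], hence O(C) = O(C|E)/LR.
Posterior odds = 0.393/(1−0.393) = 0.6474. LR = 0.86/0.07 = 12.2857.
Prior odds = 0.6474/12.2857 = 0.0527, so P(C) = 0.0527/(1+0.0527) ≈ 0.05.

P(C) = 0.05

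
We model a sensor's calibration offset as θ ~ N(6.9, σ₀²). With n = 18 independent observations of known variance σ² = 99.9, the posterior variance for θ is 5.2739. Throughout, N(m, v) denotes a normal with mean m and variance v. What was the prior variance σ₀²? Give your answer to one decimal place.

σ₀² = 106.0

For the Normal–Normal model with known σ², precisions add: τ_n = τ₀ + n/σ².
So 1/σ₀² = 1/5.2739 − 18/99.9 = 0.189613 − 0.180180 = 0.009433.
Hence σ₀² = 1/0.009433 ≈ 106.0.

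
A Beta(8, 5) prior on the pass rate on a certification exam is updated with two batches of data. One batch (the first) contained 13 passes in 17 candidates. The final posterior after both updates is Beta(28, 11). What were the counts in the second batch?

7 passes and 2 failures

Because Beta–binomial updating is additive in the counts, the combined data contributed (α_post−α_prior, β_post−β_prior) successes and failures.
Total across both batches: 28−8=20 passes, 11−5=6 failures.
Subtract the first batch: 20−13=7 passes and 6−4=2 failures.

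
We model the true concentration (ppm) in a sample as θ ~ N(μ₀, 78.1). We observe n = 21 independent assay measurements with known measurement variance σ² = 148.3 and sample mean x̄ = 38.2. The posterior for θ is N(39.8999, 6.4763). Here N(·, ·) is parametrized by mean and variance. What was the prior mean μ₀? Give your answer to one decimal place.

μ₀ = 58.7

With known observation variance, the Normal–Normal posterior has precision τ_n = τ₀ + n/σ² and mean μ_n = (τ₀μ₀ + (n/σ²)x̄)/τ_n.
Here τ₀ = 1/78.1 = 0.012804 and τ_data = 21/148.3 = 0.141605, so τ_n = 0.154409.
Rearranging for μ₀: μ₀ = (μ_n·τ_n − τ_data·x̄)/τ₀ = (39.8999·0.154409 − 0.141605·38.2) / 0.012804 = 0.751593/0.012804 ≈ 58.7.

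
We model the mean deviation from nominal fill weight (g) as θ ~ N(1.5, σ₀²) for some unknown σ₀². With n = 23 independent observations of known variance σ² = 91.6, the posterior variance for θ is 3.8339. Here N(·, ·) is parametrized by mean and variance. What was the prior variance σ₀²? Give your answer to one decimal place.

Posterior precision equals prior precision plus data precision: 1/σ_n² = 1/σ₀² + n/σ².
So 1/σ₀² = 1/3.8339 − 23/91.6 = 0.260831 − 0.251092 = 0.009739.
Hence σ₀² = 1/0.009739 ≈ 102.7.

σ₀² = 102.7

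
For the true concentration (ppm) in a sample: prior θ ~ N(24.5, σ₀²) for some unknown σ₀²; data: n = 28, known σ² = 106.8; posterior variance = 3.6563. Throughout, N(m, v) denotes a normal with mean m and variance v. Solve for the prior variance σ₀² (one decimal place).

Posterior precision equals prior precision plus data precision: 1/σ_n² = 1/σ₀² + n/σ².
So 1/σ₀² = 1/3.6563 − 28/106.8 = 0.273501 − 0.262172 = 0.011329.
Hence σ₀² = 1/0.011329 ≈ 88.3.

σ₀² = 88.3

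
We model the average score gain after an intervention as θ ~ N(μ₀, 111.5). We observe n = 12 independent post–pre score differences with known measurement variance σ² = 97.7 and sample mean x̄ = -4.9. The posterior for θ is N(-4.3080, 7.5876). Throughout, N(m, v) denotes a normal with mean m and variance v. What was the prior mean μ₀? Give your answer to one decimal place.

With known observation variance, the Normal–Normal posterior has precision τ_n = τ₀ + n/σ² and mean μ_n = (τ₀μ₀ + (n/σ²)x̄)/τ_n.
Here τ₀ = 1/111.5 = 0.008969 and τ_data = 12/97.7 = 0.122825, so τ_n = 0.131794.
Rearranging for μ₀: μ₀ = (μ_n·τ_n − τ_data·x̄)/τ₀ = (-4.3080·0.131794 − 0.122825·-4.9) / 0.008969 = 0.034074/0.008969 ≈ 3.8.

μ₀ = 3.8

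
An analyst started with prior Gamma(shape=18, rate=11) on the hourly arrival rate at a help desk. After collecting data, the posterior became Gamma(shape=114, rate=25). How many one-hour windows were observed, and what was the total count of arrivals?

Gamma–Poisson conjugacy: posterior shape = α + Σxᵢ, posterior rate = β + n.
Matching: Σxᵢ = 114 − 18 = 96 and n = 25 − 11 = 14.

n = 14 one-hour windows with total 96 arrivals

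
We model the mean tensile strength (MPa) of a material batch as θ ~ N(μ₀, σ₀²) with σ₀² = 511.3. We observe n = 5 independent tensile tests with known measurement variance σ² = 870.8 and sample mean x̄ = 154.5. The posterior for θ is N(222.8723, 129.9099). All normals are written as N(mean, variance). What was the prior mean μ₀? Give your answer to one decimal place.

μ₀ = 423.6

The posterior mean is a precision-weighted average: μ_n = (τ₀μ₀ + τ_data·x̄)/(τ₀+τ_data), with τ₀=1/σ₀² and τ_data=n/σ².
Here τ₀ = 1/511.3 = 0.001956 and τ_data = 5/870.8 = 0.005742, so τ_n = 0.007698.
Rearranging for μ₀: μ₀ = (μ_n·τ_n − τ_data·x̄)/τ₀ = (222.8723·0.007698 − 0.005742·154.5) / 0.001956 = 0.828532/0.001956 ≈ 423.6.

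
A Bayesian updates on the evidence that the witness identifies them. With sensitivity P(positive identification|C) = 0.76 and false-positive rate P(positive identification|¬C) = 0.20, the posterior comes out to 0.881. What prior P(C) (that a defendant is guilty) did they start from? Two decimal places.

Bayes' rule in odds form gives O(C|E) = O(C)·[P(E|C)/P(E|¬C)], hence O(C) = O(C|E)/LR.
Posterior odds = 0.881/(1−0.881) = 7.4034. LR = 0.76/0.20 = 3.8000.
Prior odds = 7.4034/3.8000 = 1.9483, so P(C) = 1.9483/(1+1.9483) ≈ 0.66.

P(C) = 0.66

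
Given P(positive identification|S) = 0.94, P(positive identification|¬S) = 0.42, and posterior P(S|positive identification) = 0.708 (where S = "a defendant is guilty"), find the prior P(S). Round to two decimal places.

Bayes' rule in odds form gives O(S|E) = O(S)·[P(E|S)/P(E|¬S)], hence O(S) = O(S|E)/LR.
Posterior odds = 0.708/(1−0.708) = 2.4247. LR = 0.94/0.42 = 2.2381.
Prior odds = 2.4247/2.2381 = 1.0834, so P(S) = 1.0834/(1+1.0834) ≈ 0.52.

P(S) = 0.52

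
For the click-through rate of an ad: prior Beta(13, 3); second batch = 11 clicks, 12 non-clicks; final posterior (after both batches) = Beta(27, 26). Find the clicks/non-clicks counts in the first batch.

Because Beta–binomial updating is additive in the counts, the combined data contributed (α_post−α_prior, β_post−β_prior) successes and failures.
Total across both batches: 27−13=14 clicks, 26−3=23 non-clicks.
Subtract the second batch: 14−11=3 clicks and 23−12=11 non-clicks.

3 clicks and 11 non-clicks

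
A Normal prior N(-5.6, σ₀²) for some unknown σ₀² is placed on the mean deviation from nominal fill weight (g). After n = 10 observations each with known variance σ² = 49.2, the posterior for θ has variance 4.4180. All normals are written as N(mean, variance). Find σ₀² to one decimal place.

σ₀² = 43.3

Posterior precision equals prior precision plus data precision: 1/σ_n² = 1/σ₀² + n/σ².
So 1/σ₀² = 1/4.4180 − 10/49.2 = 0.226347 − 0.203252 = 0.023095.
Hence σ₀² = 1/0.023095 ≈ 43.3.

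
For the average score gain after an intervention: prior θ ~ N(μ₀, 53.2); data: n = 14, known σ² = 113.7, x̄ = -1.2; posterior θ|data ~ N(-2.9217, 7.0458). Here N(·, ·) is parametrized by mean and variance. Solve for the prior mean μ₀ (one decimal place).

μ₀ = -14.2

With known observation variance, the Normal–Normal posterior has precision τ_n = τ₀ + n/σ² and mean μ_n = (τ₀μ₀ + (n/σ²)x̄)/τ_n.
Here τ₀ = 1/53.2 = 0.018797 and τ_data = 14/113.7 = 0.123131, so τ_n = 0.141928.
Rearranging for μ₀: μ₀ = (μ_n·τ_n − τ_data·x̄)/τ₀ = (-2.9217·0.141928 − 0.123131·-1.2) / 0.018797 = -0.266914/0.018797 ≈ -14.2.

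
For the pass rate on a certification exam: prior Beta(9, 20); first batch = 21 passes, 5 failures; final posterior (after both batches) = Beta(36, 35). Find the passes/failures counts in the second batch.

6 passes and 10 failures

Because Beta–binomial updating is additive in the counts, the combined data contributed (α_post−α_prior, β_post−β_prior) successes and failures.
Total across both batches: 36−9=27 passes, 35−20=15 failures.
Subtract the first batch: 27−21=6 passes and 15−5=10 failures.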